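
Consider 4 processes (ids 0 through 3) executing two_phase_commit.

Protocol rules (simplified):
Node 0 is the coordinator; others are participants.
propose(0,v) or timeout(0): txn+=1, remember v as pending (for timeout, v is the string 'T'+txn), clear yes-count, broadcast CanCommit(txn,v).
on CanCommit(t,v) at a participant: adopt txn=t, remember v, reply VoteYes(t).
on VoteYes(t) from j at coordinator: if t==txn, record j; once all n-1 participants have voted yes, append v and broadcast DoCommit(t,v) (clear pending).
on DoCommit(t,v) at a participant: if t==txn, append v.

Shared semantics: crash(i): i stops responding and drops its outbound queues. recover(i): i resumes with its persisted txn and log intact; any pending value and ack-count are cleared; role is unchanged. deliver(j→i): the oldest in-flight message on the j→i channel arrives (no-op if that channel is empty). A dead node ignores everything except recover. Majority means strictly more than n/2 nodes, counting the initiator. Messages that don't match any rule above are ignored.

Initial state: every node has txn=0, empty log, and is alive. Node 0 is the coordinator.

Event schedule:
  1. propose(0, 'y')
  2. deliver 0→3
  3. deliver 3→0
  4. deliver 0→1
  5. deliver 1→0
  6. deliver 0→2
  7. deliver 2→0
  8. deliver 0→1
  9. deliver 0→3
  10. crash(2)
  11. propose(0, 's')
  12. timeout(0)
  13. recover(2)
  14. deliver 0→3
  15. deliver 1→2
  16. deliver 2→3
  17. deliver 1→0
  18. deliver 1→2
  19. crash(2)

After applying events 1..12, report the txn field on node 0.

[1] propose(0,'y') → N0(coor t1 [-])
[2] deliver 0→3 → N3(part t1 [-])
[3] deliver 3→0 → ∅
[4] deliver 0→1 → N1(part t1 [-])
[5] deliver 1→0 → ∅
[6] deliver 0→2 → N2(part t1 [-])
[7] deliver 2→0 → N0(coor t1 [y])
[8] deliver 0→1 → N1(part t1 [y])
[9] deliver 0→3 → N3(part t1 [y])
[10] crash(2) → N2(✗part t1 [-])
[11] propose(0,'s') → N0(coor t2 [y])
[12] timeout(0) → N0(coor t3 [y])

3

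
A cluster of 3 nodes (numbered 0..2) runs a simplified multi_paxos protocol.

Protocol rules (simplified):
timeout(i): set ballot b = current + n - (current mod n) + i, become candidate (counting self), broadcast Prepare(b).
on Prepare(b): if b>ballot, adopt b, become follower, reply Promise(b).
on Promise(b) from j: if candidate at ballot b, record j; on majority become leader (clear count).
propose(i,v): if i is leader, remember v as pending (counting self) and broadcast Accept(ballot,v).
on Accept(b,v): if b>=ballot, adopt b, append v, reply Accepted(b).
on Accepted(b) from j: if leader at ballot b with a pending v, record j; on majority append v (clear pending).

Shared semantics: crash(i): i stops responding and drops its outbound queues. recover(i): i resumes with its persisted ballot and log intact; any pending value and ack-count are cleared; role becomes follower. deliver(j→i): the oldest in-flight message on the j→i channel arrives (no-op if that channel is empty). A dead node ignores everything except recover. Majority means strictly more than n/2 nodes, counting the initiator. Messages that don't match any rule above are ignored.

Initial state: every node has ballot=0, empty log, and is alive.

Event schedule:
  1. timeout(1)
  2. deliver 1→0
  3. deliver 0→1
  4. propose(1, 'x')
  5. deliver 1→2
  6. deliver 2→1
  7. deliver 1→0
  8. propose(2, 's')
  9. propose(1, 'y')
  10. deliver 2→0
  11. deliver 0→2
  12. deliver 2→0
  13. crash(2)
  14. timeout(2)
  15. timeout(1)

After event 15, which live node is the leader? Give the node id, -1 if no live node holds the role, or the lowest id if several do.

-1

step 1 timeout(1): 1={cand,b=4,log=-}
step 2 deliver 1→0: 0={foll,b=4,log=-}
step 3 deliver 0→1: 1={lead,b=4,log=-}
step 4 propose(1,'x'): —
step 5 deliver 1→2: 2={foll,b=4,log=-}
step 6 deliver 2→1: —
step 7 deliver 1→0: 0={foll,b=4,log=x}
step 8 propose(2,'s'): —
step 9 propose(1,'y'): —
step 10 deliver 2→0: —
step 11 deliver 0→2: —
step 12 deliver 2→0: —
step 13 crash(2): 2={✗foll,b=4,log=-}
step 14 timeout(2): —
step 15 timeout(1): 1={cand,b=7,log=-}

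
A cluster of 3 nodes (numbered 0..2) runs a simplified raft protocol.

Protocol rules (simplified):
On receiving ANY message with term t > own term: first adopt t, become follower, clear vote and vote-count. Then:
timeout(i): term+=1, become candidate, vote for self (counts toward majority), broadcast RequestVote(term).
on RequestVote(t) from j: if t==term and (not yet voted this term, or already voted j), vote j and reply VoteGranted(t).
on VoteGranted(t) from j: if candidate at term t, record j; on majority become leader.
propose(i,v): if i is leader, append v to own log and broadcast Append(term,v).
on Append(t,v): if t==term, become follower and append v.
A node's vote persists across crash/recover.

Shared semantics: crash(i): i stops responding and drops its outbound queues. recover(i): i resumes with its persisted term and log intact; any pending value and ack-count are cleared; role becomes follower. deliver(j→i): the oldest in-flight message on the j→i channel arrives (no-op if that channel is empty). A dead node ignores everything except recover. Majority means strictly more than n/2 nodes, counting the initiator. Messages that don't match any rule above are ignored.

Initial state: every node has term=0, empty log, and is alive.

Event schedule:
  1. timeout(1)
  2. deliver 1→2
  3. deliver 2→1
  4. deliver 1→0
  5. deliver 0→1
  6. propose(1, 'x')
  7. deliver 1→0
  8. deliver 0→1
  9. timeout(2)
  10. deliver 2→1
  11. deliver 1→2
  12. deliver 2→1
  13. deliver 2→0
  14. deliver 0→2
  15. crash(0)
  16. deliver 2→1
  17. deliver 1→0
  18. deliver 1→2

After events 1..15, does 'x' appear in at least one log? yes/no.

yes

after 1 — timeout(1): n1:cand/t1/[-]
after 2 — deliver 1→2: n2:foll/t1/[-]
after 3 — deliver 2→1: n1:lead/t1/[-]
after 4 — deliver 1→0: n0:foll/t1/[-]
after 5 — deliver 0→1: ·
after 6 — propose(1,'x'): n1:lead/t1/[x]
after 7 — deliver 1→0: n0:foll/t1/[x]
after 8 — deliver 0→1: ·
after 9 — timeout(2): n2:cand/t2/[-]
after 10 — deliver 2→1: n1:foll/t2/[x]
after 11 — deliver 1→2: ·
after 12 — deliver 2→1: ·
after 13 — deliver 2→0: n0:foll/t2/[x]
after 14 — deliver 0→2: n2:lead/t2/[-]
after 15 — crash(0): n0:✗foll/t2/[x]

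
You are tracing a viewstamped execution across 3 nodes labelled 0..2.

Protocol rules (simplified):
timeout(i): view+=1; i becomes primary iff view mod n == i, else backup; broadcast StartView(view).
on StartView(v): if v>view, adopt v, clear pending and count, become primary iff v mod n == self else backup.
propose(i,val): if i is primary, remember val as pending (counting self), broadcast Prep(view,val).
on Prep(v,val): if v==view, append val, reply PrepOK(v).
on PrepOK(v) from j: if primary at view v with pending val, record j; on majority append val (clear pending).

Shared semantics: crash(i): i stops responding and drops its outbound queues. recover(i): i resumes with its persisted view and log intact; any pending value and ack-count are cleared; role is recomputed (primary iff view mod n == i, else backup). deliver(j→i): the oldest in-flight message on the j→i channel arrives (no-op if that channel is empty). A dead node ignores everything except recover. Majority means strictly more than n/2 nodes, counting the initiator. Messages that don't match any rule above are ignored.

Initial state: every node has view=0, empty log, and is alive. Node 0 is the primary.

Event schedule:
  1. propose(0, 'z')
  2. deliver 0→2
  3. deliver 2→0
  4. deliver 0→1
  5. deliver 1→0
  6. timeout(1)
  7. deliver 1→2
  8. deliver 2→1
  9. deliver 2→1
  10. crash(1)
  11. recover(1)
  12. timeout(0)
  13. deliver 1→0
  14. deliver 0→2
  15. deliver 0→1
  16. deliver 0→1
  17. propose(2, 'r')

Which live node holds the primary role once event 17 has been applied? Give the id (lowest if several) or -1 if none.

e1 propose(0,'z'): ·
e2 deliver 0→2: 2[back,v=0,z]
e3 deliver 2→0: 0[prim,v=0,z]
e4 deliver 0→1: 1[back,v=0,z]
e5 deliver 1→0: ·
e6 timeout(1): 1[prim,v=1,z]
e7 deliver 1→2: 2[back,v=1,z]
e8 deliver 2→1: ·
e9 deliver 2→1: ·
e10 crash(1): 1[✗prim,v=1,z]
e11 recover(1): 1[prim,v=1,z]
e12 timeout(0): 0[back,v=1,z]
e13 deliver 1→0: ·
e14 deliver 0→2: ·
e15 deliver 0→1: ·
e16 deliver 0→1: ·
e17 propose(2,'r'): ·

1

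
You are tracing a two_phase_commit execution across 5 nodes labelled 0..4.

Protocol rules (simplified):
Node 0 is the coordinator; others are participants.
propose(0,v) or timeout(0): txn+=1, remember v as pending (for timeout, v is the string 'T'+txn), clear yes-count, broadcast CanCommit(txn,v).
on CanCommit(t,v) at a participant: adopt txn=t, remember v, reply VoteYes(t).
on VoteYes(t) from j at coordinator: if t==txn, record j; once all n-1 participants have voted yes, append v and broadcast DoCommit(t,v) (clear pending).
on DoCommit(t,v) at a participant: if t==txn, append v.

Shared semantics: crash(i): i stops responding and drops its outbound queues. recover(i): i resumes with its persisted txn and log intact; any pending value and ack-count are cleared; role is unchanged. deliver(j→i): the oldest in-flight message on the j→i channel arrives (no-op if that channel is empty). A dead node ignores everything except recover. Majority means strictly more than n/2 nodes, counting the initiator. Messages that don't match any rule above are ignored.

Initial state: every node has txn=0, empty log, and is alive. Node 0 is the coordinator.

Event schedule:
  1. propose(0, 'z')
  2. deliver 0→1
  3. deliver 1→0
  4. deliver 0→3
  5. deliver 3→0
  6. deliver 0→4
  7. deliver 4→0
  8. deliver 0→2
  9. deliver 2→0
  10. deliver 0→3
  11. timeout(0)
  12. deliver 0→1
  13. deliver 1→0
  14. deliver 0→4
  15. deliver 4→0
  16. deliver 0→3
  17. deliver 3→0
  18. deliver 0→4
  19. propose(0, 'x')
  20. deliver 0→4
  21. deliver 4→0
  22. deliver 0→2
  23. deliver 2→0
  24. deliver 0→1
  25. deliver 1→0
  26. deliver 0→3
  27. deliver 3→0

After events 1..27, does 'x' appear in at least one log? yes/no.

after 1 — propose(0,'z'): n0:coor/t1/[-]
after 2 — deliver 0→1: n1:part/t1/[-]
after 3 — deliver 1→0: ·
after 4 — deliver 0→3: n3:part/t1/[-]
after 5 — deliver 3→0: ·
after 6 — deliver 0→4: n4:part/t1/[-]
after 7 — deliver 4→0: ·
after 8 — deliver 0→2: n2:part/t1/[-]
after 9 — deliver 2→0: n0:coor/t1/[z]
after 10 — deliver 0→3: n3:part/t1/[z]
after 11 — timeout(0): n0:coor/t2/[z]
after 12 — deliver 0→1: n1:part/t1/[z]
after 13 — deliver 1→0: ·
after 14 — deliver 0→4: n4:part/t1/[z]
after 15 — deliver 4→0: ·
after 16 — deliver 0→3: n3:part/t2/[z]
after 17 — deliver 3→0: ·
after 18 — deliver 0→4: n4:part/t2/[z]
after 19 — propose(0,'x'): n0:coor/t3/[z]
after 20 — deliver 0→4: n4:part/t3/[z]
after 21 — deliver 4→0: ·
after 22 — deliver 0→2: n2:part/t1/[z]
after 23 — deliver 2→0: ·
after 24 — deliver 0→1: n1:part/t2/[z]
after 25 — deliver 1→0: ·
after 26 — deliver 0→3: n3:part/t3/[z]
after 27 — deliver 3→0: ·

no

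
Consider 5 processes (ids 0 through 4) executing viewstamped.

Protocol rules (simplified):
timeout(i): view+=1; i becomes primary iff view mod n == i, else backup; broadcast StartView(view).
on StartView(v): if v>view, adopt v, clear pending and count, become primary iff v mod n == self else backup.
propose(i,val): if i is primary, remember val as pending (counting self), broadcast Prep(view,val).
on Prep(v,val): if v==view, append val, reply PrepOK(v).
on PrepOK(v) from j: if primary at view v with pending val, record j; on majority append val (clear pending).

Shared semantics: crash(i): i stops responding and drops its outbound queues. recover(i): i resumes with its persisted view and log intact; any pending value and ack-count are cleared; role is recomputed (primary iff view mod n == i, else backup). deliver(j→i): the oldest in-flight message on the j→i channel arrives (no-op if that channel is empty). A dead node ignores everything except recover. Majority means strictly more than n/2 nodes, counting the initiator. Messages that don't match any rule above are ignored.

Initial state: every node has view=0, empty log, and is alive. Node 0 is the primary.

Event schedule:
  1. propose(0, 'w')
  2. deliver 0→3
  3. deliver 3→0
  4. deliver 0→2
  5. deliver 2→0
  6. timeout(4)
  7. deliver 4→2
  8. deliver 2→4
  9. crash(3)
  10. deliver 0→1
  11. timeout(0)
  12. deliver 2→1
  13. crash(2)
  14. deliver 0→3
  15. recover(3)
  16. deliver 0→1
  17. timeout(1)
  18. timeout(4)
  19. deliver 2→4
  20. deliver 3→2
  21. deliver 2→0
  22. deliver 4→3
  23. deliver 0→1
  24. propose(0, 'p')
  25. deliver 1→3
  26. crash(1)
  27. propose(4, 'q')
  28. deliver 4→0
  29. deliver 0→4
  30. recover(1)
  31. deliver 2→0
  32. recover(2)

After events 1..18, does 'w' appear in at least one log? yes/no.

yes

1. propose(0,'w'):  nop
2. deliver 0→3:  <3:back v0 w>
3. deliver 3→0:  nop
4. deliver 0→2:  <2:back v0 w>
5. deliver 2→0:  <0:prim v0 w>
6. timeout(4):  <4:back v1 ->
7. deliver 4→2:  <2:back v1 w>
8. deliver 2→4:  nop
9. crash(3):  <3:✗back v0 w>
10. deliver 0→1:  <1:back v0 w>
11. timeout(0):  <0:back v1 w>
12. deliver 2→1:  nop
13. crash(2):  <2:✗back v1 w>
14. deliver 0→3:  nop
15. recover(3):  <3:back v0 w>
16. deliver 0→1:  <1:prim v1 w>
17. timeout(1):  <1:back v2 w>
18. timeout(4):  <4:back v2 ->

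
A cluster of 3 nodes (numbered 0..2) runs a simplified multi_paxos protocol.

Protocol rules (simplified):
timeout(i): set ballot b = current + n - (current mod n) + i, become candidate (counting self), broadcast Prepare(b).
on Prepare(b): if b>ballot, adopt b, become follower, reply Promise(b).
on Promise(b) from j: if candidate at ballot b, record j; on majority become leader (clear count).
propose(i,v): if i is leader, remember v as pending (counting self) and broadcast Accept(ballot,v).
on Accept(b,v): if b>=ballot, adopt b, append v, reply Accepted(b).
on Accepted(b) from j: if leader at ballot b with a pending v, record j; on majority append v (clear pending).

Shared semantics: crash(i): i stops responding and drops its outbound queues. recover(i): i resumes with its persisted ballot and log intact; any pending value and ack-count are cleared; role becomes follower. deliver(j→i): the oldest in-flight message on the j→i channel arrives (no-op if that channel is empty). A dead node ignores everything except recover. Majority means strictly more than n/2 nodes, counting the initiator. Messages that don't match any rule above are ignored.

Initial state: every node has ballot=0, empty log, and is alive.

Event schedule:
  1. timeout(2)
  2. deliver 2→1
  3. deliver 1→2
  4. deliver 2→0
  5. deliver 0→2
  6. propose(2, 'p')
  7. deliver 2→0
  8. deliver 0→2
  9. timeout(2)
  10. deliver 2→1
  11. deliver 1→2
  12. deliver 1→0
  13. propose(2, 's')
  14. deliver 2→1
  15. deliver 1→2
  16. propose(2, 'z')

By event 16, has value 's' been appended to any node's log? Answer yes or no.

no

[1] timeout(2) → N2(cand b5 [-])
[2] deliver 2→1 → N1(foll b5 [-])
[3] deliver 1→2 → N2(lead b5 [-])
[4] deliver 2→0 → N0(foll b5 [-])
[5] deliver 0→2 → ∅
[6] propose(2,'p') → ∅
[7] deliver 2→0 → N0(foll b5 [p])
[8] deliver 0→2 → N2(lead b5 [p])
[9] timeout(2) → N2(cand b8 [p])
[10] deliver 2→1 → N1(foll b5 [p])
[11] deliver 1→2 → ∅
[12] deliver 1→0 → ∅
[13] propose(2,'s') → ∅
[14] deliver 2→1 → N1(foll b8 [p])
[15] deliver 1→2 → N2(lead b8 [p])
[16] propose(2,'z') → ∅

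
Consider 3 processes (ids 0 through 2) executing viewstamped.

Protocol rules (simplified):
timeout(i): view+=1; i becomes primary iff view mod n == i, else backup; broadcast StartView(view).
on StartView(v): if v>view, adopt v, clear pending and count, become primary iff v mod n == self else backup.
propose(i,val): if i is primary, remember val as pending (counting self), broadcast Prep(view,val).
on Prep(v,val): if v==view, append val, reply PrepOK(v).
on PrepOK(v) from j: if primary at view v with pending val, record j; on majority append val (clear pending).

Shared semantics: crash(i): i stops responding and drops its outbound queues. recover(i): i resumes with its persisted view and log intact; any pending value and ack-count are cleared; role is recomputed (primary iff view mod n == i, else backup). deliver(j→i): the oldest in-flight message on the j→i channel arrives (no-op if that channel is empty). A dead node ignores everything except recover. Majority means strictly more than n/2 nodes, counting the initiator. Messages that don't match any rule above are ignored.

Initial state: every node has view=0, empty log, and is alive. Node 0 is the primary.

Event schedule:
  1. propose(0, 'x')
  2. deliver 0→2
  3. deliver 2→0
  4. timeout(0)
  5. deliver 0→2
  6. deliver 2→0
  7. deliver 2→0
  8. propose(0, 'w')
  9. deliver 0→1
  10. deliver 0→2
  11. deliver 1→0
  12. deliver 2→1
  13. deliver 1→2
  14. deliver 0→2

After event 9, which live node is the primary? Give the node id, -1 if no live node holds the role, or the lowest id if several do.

1. propose(0,'x'):  nop
2. deliver 0→2:  <2:back v0 x>
3. deliver 2→0:  <0:prim v0 x>
4. timeout(0):  <0:back v1 x>
5. deliver 0→2:  <2:back v1 x>
6. deliver 2→0:  nop
7. deliver 2→0:  nop
8. propose(0,'w'):  nop
9. deliver 0→1:  <1:back v0 x>

-1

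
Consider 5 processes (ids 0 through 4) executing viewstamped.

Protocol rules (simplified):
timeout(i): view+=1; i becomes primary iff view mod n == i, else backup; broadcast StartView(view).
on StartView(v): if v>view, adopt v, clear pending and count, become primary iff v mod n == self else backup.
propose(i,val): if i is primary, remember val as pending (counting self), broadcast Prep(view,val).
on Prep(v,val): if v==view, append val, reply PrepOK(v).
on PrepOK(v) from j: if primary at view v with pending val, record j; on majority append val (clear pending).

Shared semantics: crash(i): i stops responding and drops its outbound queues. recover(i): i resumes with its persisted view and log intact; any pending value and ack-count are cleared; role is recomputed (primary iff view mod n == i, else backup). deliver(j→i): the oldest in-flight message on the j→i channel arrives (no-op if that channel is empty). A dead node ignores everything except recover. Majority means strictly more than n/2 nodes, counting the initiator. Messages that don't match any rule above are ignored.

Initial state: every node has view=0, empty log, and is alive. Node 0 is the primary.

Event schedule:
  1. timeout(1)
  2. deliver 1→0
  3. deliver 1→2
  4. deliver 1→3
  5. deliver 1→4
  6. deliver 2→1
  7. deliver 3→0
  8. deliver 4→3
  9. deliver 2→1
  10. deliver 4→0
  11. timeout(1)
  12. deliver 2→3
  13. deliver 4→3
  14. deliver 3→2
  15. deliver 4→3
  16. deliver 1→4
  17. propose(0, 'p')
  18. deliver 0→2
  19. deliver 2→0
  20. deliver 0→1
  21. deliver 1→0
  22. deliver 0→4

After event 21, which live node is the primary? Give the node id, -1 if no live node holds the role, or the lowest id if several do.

after 1 — timeout(1): n1:prim/v1/[-]
after 2 — deliver 1→0: n0:back/v1/[-]
after 3 — deliver 1→2: n2:back/v1/[-]
after 4 — deliver 1→3: n3:back/v1/[-]
after 5 — deliver 1→4: n4:back/v1/[-]
after 6 — deliver 2→1: ·
after 7 — deliver 3→0: ·
after 8 — deliver 4→3: ·
after 9 — deliver 2→1: ·
after 10 — deliver 4→0: ·
after 11 — timeout(1): n1:back/v2/[-]
after 12 — deliver 2→3: ·
after 13 — deliver 4→3: ·
after 14 — deliver 3→2: ·
after 15 — deliver 4→3: ·
after 16 — deliver 1→4: n4:back/v2/[-]
after 17 — propose(0,'p'): ·
after 18 — deliver 0→2: ·
after 19 — deliver 2→0: ·
after 20 — deliver 0→1: ·
after 21 — deliver 1→0: n0:back/v2/[-]

-1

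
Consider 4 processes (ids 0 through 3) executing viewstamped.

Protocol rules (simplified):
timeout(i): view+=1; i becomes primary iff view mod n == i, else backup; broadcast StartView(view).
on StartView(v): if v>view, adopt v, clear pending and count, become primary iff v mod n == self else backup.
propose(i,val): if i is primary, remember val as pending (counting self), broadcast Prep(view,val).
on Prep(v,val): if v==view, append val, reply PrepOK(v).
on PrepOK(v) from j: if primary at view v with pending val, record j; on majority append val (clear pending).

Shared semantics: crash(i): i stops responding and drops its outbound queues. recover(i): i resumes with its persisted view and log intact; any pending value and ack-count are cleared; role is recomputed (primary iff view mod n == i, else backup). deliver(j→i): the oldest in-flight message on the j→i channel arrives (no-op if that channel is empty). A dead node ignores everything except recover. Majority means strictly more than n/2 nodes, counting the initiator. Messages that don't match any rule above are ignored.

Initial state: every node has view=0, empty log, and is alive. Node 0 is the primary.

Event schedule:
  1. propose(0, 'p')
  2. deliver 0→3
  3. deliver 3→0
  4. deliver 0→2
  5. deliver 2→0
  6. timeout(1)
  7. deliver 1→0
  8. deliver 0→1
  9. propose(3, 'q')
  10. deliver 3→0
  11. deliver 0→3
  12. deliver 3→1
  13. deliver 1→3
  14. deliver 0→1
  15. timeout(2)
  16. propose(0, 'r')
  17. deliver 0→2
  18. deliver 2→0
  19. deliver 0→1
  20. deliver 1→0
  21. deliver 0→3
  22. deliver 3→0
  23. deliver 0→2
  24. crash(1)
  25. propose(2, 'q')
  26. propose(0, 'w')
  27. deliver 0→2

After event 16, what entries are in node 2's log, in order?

step 1 propose(0,'p'): —
step 2 deliver 0→3: 3={back,v=0,log=p}
step 3 deliver 3→0: —
step 4 deliver 0→2: 2={back,v=0,log=p}
step 5 deliver 2→0: 0={prim,v=0,log=p}
step 6 timeout(1): 1={prim,v=1,log=-}
step 7 deliver 1→0: 0={back,v=1,log=p}
step 8 deliver 0→1: —
step 9 propose(3,'q'): —
step 10 deliver 3→0: —
step 11 deliver 0→3: —
step 12 deliver 3→1: —
step 13 deliver 1→3: 3={back,v=1,log=p}
step 14 deliver 0→1: —
step 15 timeout(2): 2={back,v=1,log=p}
step 16 propose(0,'r'): —

p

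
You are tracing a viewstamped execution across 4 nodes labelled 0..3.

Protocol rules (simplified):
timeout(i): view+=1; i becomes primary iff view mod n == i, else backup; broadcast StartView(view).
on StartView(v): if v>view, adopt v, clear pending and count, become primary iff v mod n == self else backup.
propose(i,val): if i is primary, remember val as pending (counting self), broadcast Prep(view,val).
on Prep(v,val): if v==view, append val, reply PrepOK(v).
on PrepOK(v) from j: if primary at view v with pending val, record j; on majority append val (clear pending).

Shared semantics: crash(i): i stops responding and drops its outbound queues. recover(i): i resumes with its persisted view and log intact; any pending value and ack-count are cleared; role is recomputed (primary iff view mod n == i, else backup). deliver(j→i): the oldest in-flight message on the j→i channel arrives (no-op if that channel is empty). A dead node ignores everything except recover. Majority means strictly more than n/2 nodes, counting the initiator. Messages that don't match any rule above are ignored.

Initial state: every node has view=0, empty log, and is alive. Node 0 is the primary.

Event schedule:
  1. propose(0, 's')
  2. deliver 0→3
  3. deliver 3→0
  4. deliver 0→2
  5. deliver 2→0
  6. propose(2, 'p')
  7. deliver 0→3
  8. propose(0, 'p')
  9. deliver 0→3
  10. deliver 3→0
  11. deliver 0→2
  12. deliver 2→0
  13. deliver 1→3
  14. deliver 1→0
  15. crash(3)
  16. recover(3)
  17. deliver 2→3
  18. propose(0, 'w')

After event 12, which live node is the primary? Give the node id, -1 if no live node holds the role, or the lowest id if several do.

e1 propose(0,'s'): ·
e2 deliver 0→3: 3[back,v=0,s]
e3 deliver 3→0: ·
e4 deliver 0→2: 2[back,v=0,s]
e5 deliver 2→0: 0[prim,v=0,s]
e6 propose(2,'p'): ·
e7 deliver 0→3: ·
e8 propose(0,'p'): ·
e9 deliver 0→3: 3[back,v=0,s,p]
e10 deliver 3→0: ·
e11 deliver 0→2: 2[back,v=0,s,p]
e12 deliver 2→0: 0[prim,v=0,s,p]

0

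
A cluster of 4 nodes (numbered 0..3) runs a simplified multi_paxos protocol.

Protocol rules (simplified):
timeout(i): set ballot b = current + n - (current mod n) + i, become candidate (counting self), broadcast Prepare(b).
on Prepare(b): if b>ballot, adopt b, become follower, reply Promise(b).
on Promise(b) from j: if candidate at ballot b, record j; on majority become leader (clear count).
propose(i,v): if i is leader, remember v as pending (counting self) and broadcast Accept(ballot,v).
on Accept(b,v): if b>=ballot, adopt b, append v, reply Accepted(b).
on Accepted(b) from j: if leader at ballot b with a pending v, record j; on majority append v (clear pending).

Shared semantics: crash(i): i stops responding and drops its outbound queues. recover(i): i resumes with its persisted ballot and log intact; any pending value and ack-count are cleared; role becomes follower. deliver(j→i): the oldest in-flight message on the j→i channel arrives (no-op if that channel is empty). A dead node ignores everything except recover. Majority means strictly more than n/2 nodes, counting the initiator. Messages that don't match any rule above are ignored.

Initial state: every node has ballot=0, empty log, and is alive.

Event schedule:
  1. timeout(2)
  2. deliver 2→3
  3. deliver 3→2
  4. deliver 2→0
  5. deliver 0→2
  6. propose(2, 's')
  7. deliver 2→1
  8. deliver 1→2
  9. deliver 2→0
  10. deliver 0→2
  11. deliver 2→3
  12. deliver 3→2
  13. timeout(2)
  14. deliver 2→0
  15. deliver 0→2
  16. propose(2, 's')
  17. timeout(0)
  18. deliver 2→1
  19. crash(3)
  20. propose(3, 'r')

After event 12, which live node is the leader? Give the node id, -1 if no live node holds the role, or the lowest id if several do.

2

step 1 timeout(2): 2={cand,b=6,log=-}
step 2 deliver 2→3: 3={foll,b=6,log=-}
step 3 deliver 3→2: —
step 4 deliver 2→0: 0={foll,b=6,log=-}
step 5 deliver 0→2: 2={lead,b=6,log=-}
step 6 propose(2,'s'): —
step 7 deliver 2→1: 1={foll,b=6,log=-}
step 8 deliver 1→2: —
step 9 deliver 2→0: 0={foll,b=6,log=s}
step 10 deliver 0→2: —
step 11 deliver 2→3: 3={foll,b=6,log=s}
step 12 deliver 3→2: 2={lead,b=6,log=s}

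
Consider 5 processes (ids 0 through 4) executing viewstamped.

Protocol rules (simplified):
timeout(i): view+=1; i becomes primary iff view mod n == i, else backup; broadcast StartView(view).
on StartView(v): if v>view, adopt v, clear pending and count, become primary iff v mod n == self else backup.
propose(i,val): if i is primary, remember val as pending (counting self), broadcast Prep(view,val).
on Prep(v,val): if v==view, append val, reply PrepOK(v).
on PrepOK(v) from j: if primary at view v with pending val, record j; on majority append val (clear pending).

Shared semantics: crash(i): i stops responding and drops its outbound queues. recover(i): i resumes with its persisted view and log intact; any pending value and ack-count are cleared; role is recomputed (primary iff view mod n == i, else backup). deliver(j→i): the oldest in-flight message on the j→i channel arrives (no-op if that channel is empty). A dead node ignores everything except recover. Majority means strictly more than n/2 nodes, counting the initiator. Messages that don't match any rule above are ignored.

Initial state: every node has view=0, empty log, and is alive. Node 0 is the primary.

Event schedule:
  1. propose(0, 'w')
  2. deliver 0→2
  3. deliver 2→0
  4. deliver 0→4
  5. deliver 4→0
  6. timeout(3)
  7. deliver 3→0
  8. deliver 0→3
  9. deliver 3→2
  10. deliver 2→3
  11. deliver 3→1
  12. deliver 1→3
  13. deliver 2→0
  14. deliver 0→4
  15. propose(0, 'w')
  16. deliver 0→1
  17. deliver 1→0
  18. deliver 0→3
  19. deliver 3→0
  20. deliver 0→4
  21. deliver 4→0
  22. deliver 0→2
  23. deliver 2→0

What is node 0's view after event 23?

1

1. propose(0,'w'):  nop
2. deliver 0→2:  <2:back v0 w>
3. deliver 2→0:  nop
4. deliver 0→4:  <4:back v0 w>
5. deliver 4→0:  <0:prim v0 w>
6. timeout(3):  <3:back v1 ->
7. deliver 3→0:  <0:back v1 w>
8. deliver 0→3:  nop
9. deliver 3→2:  <2:back v1 w>
10. deliver 2→3:  nop
11. deliver 3→1:  <1:prim v1 ->
12. deliver 1→3:  nop
13. deliver 2→0:  nop
14. deliver 0→4:  nop
15. propose(0,'w'):  nop
16. deliver 0→1:  nop
17. deliver 1→0:  nop
18. deliver 0→3:  nop
19. deliver 3→0:  nop
20. deliver 0→4:  nop
21. deliver 4→0:  nop
22. deliver 0→2:  nop
23. deliver 2→0:  nop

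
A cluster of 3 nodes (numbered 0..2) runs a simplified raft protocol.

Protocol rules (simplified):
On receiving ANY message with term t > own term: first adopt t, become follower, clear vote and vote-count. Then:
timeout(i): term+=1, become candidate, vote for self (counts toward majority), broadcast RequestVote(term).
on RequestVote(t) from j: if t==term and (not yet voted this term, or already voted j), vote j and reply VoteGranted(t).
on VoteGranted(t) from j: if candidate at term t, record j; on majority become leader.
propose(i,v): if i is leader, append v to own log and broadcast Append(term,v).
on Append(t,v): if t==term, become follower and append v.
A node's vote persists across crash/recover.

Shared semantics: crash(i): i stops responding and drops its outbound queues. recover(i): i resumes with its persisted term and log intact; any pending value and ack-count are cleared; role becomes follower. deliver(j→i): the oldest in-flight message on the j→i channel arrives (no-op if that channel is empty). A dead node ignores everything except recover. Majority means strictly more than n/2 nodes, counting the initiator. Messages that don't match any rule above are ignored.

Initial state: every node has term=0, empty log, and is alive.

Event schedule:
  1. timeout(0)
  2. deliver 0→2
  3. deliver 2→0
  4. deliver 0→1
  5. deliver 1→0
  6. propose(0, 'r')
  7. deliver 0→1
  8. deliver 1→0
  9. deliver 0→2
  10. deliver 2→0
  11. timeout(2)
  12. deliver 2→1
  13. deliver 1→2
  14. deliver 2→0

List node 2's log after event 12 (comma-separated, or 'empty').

r

1. timeout(0):  <0:cand t1 ->
2. deliver 0→2:  <2:foll t1 ->
3. deliver 2→0:  <0:lead t1 ->
4. deliver 0→1:  <1:foll t1 ->
5. deliver 1→0:  nop
6. propose(0,'r'):  <0:lead t1 r>
7. deliver 0→1:  <1:foll t1 r>
8. deliver 1→0:  nop
9. deliver 0→2:  <2:foll t1 r>
10. deliver 2→0:  nop
11. timeout(2):  <2:cand t2 r>
12. deliver 2→1:  <1:foll t2 r>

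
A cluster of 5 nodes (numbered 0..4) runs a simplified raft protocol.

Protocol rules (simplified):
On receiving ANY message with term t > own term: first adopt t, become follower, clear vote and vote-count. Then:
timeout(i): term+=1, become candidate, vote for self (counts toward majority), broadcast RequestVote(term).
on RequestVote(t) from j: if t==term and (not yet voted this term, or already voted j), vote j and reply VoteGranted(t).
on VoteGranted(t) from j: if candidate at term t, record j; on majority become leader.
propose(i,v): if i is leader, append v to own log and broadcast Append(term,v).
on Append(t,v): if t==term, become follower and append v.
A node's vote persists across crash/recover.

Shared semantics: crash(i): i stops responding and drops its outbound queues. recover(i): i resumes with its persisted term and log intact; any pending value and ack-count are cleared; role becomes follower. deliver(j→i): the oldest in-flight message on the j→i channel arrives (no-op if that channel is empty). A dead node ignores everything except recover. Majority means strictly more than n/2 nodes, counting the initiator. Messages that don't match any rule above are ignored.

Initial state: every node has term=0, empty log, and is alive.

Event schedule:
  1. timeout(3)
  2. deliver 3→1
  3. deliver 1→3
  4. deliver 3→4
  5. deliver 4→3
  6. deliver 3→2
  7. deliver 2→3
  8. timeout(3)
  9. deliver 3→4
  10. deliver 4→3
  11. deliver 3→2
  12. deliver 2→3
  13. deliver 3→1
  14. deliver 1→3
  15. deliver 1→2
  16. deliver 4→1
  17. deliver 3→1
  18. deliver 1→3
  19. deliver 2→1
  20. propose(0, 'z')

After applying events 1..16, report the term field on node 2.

2

step 1 timeout(3): 3={cand,t=1,log=-}
step 2 deliver 3→1: 1={foll,t=1,log=-}
step 3 deliver 1→3: —
step 4 deliver 3→4: 4={foll,t=1,log=-}
step 5 deliver 4→3: 3={lead,t=1,log=-}
step 6 deliver 3→2: 2={foll,t=1,log=-}
step 7 deliver 2→3: —
step 8 timeout(3): 3={cand,t=2,log=-}
step 9 deliver 3→4: 4={foll,t=2,log=-}
step 10 deliver 4→3: —
step 11 deliver 3→2: 2={foll,t=2,log=-}
step 12 deliver 2→3: 3={lead,t=2,log=-}
step 13 deliver 3→1: 1={foll,t=2,log=-}
step 14 deliver 1→3: —
step 15 deliver 1→2: —
step 16 deliver 4→1: —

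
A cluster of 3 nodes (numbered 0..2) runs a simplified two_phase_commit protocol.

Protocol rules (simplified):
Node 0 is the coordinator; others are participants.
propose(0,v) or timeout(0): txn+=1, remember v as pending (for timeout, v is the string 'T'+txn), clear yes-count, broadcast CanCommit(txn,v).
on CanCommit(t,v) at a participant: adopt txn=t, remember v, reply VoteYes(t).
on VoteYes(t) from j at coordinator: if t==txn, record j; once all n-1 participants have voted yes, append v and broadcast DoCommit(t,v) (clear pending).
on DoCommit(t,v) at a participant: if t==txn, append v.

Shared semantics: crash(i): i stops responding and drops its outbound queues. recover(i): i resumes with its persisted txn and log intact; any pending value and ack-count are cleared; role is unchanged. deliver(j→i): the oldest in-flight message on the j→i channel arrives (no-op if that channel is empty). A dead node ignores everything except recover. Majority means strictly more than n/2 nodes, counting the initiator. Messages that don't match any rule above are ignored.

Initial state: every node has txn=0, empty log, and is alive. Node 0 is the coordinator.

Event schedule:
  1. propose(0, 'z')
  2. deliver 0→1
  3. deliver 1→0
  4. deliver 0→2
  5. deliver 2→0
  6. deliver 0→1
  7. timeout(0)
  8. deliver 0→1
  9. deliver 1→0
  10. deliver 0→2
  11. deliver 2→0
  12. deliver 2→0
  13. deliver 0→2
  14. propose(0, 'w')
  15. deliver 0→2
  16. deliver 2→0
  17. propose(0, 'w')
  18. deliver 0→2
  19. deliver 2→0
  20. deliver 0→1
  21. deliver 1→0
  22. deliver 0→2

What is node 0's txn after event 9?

[1] propose(0,'z') → N0(coor t1 [-])
[2] deliver 0→1 → N1(part t1 [-])
[3] deliver 1→0 → ∅
[4] deliver 0→2 → N2(part t1 [-])
[5] deliver 2→0 → N0(coor t1 [z])
[6] deliver 0→1 → N1(part t1 [z])
[7] timeout(0) → N0(coor t2 [z])
[8] deliver 0→1 → N1(part t2 [z])
[9] deliver 1→0 → ∅

2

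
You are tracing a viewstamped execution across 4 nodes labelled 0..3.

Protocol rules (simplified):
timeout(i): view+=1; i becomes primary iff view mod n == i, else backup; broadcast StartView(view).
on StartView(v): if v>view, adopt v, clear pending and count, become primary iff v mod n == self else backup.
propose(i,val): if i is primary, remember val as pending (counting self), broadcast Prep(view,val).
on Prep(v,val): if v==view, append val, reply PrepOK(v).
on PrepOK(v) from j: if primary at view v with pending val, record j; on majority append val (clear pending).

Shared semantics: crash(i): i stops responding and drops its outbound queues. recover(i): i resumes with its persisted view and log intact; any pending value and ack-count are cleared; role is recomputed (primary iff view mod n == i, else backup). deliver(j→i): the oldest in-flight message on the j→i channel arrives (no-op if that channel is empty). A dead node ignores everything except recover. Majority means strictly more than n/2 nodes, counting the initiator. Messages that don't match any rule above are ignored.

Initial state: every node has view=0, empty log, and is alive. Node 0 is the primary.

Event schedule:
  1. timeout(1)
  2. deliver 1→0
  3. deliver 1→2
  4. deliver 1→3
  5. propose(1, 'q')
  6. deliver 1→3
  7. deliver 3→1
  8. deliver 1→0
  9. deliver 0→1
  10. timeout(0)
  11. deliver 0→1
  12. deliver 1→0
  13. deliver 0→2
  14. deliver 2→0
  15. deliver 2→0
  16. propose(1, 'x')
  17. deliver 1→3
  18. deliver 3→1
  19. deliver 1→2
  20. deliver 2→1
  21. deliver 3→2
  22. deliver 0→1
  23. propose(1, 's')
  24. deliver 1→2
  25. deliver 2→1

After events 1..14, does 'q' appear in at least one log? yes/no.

yes

e1 timeout(1): 1[prim,v=1,-]
e2 deliver 1→0: 0[back,v=1,-]
e3 deliver 1→2: 2[back,v=1,-]
e4 deliver 1→3: 3[back,v=1,-]
e5 propose(1,'q'): ·
e6 deliver 1→3: 3[back,v=1,q]
e7 deliver 3→1: ·
e8 deliver 1→0: 0[back,v=1,q]
e9 deliver 0→1: 1[prim,v=1,q]
e10 timeout(0): 0[back,v=2,q]
e11 deliver 0→1: 1[back,v=2,q]
e12 deliver 1→0: ·
e13 deliver 0→2: 2[prim,v=2,-]
e14 deliver 2→0: ·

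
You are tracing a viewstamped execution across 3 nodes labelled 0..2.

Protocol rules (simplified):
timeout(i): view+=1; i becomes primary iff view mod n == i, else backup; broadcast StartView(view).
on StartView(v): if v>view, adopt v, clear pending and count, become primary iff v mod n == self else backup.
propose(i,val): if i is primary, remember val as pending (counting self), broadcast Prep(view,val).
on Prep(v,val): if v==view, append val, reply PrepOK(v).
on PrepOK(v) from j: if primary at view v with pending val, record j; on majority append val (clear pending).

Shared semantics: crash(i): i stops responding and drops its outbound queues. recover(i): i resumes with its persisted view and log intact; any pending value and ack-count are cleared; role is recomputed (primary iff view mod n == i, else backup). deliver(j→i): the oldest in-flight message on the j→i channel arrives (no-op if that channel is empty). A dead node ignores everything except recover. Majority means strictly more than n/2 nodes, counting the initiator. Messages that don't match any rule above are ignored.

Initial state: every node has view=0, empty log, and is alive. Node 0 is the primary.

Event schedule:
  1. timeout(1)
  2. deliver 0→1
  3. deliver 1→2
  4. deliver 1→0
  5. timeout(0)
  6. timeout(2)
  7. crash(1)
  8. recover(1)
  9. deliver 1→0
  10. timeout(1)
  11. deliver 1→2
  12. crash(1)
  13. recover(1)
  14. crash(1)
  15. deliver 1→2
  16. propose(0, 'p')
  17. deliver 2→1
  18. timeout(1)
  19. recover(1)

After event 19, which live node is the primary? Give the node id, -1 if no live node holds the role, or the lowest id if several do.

2

1. timeout(1):  <1:prim v1 ->
2. deliver 0→1:  nop
3. deliver 1→2:  <2:back v1 ->
4. deliver 1→0:  <0:back v1 ->
5. timeout(0):  <0:back v2 ->
6. timeout(2):  <2:prim v2 ->
7. crash(1):  <1:✗prim v1 ->
8. recover(1):  <1:prim v1 ->
9. deliver 1→0:  nop
10. timeout(1):  <1:back v2 ->
11. deliver 1→2:  nop
12. crash(1):  <1:✗back v2 ->
13. recover(1):  <1:back v2 ->
14. crash(1):  <1:✗back v2 ->
15. deliver 1→2:  nop
16. propose(0,'p'):  nop
17. deliver 2→1:  nop
18. timeout(1):  nop
19. recover(1):  <1:back v2 ->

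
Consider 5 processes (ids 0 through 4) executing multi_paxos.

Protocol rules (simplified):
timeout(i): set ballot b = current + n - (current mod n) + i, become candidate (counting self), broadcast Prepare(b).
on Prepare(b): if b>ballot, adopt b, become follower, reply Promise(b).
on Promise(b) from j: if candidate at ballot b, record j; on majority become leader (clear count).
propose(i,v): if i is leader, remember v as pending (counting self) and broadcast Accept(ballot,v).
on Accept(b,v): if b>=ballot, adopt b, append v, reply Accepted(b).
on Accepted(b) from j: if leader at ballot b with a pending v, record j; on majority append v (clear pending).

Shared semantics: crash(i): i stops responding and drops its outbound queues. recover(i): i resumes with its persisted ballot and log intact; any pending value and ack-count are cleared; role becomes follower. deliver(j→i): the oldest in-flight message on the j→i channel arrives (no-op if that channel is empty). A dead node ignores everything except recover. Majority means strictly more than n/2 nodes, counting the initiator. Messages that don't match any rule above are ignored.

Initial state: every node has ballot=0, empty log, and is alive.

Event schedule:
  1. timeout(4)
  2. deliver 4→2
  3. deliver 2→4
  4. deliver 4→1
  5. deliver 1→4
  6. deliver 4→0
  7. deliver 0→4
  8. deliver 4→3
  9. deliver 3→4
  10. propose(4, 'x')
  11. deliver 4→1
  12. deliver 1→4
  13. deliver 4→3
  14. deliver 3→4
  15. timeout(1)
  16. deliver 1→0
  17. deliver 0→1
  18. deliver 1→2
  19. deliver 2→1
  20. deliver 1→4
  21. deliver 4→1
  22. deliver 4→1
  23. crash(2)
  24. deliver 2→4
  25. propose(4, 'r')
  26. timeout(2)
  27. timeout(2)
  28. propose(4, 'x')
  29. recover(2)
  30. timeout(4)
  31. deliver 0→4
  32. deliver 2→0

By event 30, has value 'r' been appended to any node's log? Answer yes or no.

no

[1] timeout(4) → N4(cand b9 [-])
[2] deliver 4→2 → N2(foll b9 [-])
[3] deliver 2→4 → ∅
[4] deliver 4→1 → N1(foll b9 [-])
[5] deliver 1→4 → N4(lead b9 [-])
[6] deliver 4→0 → N0(foll b9 [-])
[7] deliver 0→4 → ∅
[8] deliver 4→3 → N3(foll b9 [-])
[9] deliver 3→4 → ∅
[10] propose(4,'x') → ∅
[11] deliver 4→1 → N1(foll b9 [x])
[12] deliver 1→4 → ∅
[13] deliver 4→3 → N3(foll b9 [x])
[14] deliver 3→4 → N4(lead b9 [x])
[15] timeout(1) → N1(cand b11 [x])
[16] deliver 1→0 → N0(foll b11 [-])
[17] deliver 0→1 → ∅
[18] deliver 1→2 → N2(foll b11 [-])
[19] deliver 2→1 → N1(lead b11 [x])
[20] deliver 1→4 → N4(foll b11 [x])
[21] deliver 4→1 → ∅
[22] deliver 4→1 → ∅
[23] crash(2) → N2(✗foll b11 [-])
[24] deliver 2→4 → ∅
[25] propose(4,'r') → ∅
[26] timeout(2) → ∅
[27] timeout(2) → ∅
[28] propose(4,'x') → ∅
[29] recover(2) → N2(foll b11 [-])
[30] timeout(4) → N4(cand b19 [x])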